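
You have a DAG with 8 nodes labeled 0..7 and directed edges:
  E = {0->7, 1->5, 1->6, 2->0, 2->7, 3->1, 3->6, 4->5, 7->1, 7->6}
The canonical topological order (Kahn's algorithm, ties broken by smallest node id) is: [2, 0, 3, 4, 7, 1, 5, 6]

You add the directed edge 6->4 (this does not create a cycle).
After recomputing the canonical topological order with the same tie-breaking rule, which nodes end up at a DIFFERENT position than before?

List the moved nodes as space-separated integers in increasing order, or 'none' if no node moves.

Old toposort: [2, 0, 3, 4, 7, 1, 5, 6]
Added edge 6->4
Recompute Kahn (smallest-id tiebreak):
  initial in-degrees: [1, 2, 0, 0, 1, 2, 3, 2]
  ready (indeg=0): [2, 3]
  pop 2: indeg[0]->0; indeg[7]->1 | ready=[0, 3] | order so far=[2]
  pop 0: indeg[7]->0 | ready=[3, 7] | order so far=[2, 0]
  pop 3: indeg[1]->1; indeg[6]->2 | ready=[7] | order so far=[2, 0, 3]
  pop 7: indeg[1]->0; indeg[6]->1 | ready=[1] | order so far=[2, 0, 3, 7]
  pop 1: indeg[5]->1; indeg[6]->0 | ready=[6] | order so far=[2, 0, 3, 7, 1]
  pop 6: indeg[4]->0 | ready=[4] | order so far=[2, 0, 3, 7, 1, 6]
  pop 4: indeg[5]->0 | ready=[5] | order so far=[2, 0, 3, 7, 1, 6, 4]
  pop 5: no out-edges | ready=[] | order so far=[2, 0, 3, 7, 1, 6, 4, 5]
New canonical toposort: [2, 0, 3, 7, 1, 6, 4, 5]
Compare positions:
  Node 0: index 1 -> 1 (same)
  Node 1: index 5 -> 4 (moved)
  Node 2: index 0 -> 0 (same)
  Node 3: index 2 -> 2 (same)
  Node 4: index 3 -> 6 (moved)
  Node 5: index 6 -> 7 (moved)
  Node 6: index 7 -> 5 (moved)
  Node 7: index 4 -> 3 (moved)
Nodes that changed position: 1 4 5 6 7

Answer: 1 4 5 6 7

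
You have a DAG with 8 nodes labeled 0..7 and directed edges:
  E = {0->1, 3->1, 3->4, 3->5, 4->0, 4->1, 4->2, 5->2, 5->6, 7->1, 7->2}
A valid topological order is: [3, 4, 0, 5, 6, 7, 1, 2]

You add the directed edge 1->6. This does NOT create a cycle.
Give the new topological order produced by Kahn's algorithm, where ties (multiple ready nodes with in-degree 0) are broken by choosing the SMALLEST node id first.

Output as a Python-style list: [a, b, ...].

Answer: [3, 4, 0, 5, 7, 1, 2, 6]

Derivation:
Old toposort: [3, 4, 0, 5, 6, 7, 1, 2]
Added edge: 1->6
Position of 1 (6) > position of 6 (4). Must reorder: 1 must now come before 6.
Run Kahn's algorithm (break ties by smallest node id):
  initial in-degrees: [1, 4, 3, 0, 1, 1, 2, 0]
  ready (indeg=0): [3, 7]
  pop 3: indeg[1]->3; indeg[4]->0; indeg[5]->0 | ready=[4, 5, 7] | order so far=[3]
  pop 4: indeg[0]->0; indeg[1]->2; indeg[2]->2 | ready=[0, 5, 7] | order so far=[3, 4]
  pop 0: indeg[1]->1 | ready=[5, 7] | order so far=[3, 4, 0]
  pop 5: indeg[2]->1; indeg[6]->1 | ready=[7] | order so far=[3, 4, 0, 5]
  pop 7: indeg[1]->0; indeg[2]->0 | ready=[1, 2] | order so far=[3, 4, 0, 5, 7]
  pop 1: indeg[6]->0 | ready=[2, 6] | order so far=[3, 4, 0, 5, 7, 1]
  pop 2: no out-edges | ready=[6] | order so far=[3, 4, 0, 5, 7, 1, 2]
  pop 6: no out-edges | ready=[] | order so far=[3, 4, 0, 5, 7, 1, 2, 6]
  Result: [3, 4, 0, 5, 7, 1, 2, 6]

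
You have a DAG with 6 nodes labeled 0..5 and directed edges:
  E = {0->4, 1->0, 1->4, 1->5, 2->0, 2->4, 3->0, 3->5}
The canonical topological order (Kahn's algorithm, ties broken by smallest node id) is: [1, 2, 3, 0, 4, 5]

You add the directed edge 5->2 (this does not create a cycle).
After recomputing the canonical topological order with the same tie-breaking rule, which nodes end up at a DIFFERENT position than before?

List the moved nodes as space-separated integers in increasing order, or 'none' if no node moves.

Answer: 0 2 3 4 5

Derivation:
Old toposort: [1, 2, 3, 0, 4, 5]
Added edge 5->2
Recompute Kahn (smallest-id tiebreak):
  initial in-degrees: [3, 0, 1, 0, 3, 2]
  ready (indeg=0): [1, 3]
  pop 1: indeg[0]->2; indeg[4]->2; indeg[5]->1 | ready=[3] | order so far=[1]
  pop 3: indeg[0]->1; indeg[5]->0 | ready=[5] | order so far=[1, 3]
  pop 5: indeg[2]->0 | ready=[2] | order so far=[1, 3, 5]
  pop 2: indeg[0]->0; indeg[4]->1 | ready=[0] | order so far=[1, 3, 5, 2]
  pop 0: indeg[4]->0 | ready=[4] | order so far=[1, 3, 5, 2, 0]
  pop 4: no out-edges | ready=[] | order so far=[1, 3, 5, 2, 0, 4]
New canonical toposort: [1, 3, 5, 2, 0, 4]
Compare positions:
  Node 0: index 3 -> 4 (moved)
  Node 1: index 0 -> 0 (same)
  Node 2: index 1 -> 3 (moved)
  Node 3: index 2 -> 1 (moved)
  Node 4: index 4 -> 5 (moved)
  Node 5: index 5 -> 2 (moved)
Nodes that changed position: 0 2 3 4 5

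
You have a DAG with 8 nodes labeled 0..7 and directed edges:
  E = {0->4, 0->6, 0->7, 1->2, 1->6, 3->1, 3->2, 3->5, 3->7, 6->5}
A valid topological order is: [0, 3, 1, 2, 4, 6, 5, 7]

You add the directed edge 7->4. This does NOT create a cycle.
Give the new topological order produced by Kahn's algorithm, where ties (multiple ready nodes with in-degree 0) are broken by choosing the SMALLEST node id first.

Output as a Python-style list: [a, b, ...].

Answer: [0, 3, 1, 2, 6, 5, 7, 4]

Derivation:
Old toposort: [0, 3, 1, 2, 4, 6, 5, 7]
Added edge: 7->4
Position of 7 (7) > position of 4 (4). Must reorder: 7 must now come before 4.
Run Kahn's algorithm (break ties by smallest node id):
  initial in-degrees: [0, 1, 2, 0, 2, 2, 2, 2]
  ready (indeg=0): [0, 3]
  pop 0: indeg[4]->1; indeg[6]->1; indeg[7]->1 | ready=[3] | order so far=[0]
  pop 3: indeg[1]->0; indeg[2]->1; indeg[5]->1; indeg[7]->0 | ready=[1, 7] | order so far=[0, 3]
  pop 1: indeg[2]->0; indeg[6]->0 | ready=[2, 6, 7] | order so far=[0, 3, 1]
  pop 2: no out-edges | ready=[6, 7] | order so far=[0, 3, 1, 2]
  pop 6: indeg[5]->0 | ready=[5, 7] | order so far=[0, 3, 1, 2, 6]
  pop 5: no out-edges | ready=[7] | order so far=[0, 3, 1, 2, 6, 5]
  pop 7: indeg[4]->0 | ready=[4] | order so far=[0, 3, 1, 2, 6, 5, 7]
  pop 4: no out-edges | ready=[] | order so far=[0, 3, 1, 2, 6, 5, 7, 4]
  Result: [0, 3, 1, 2, 6, 5, 7, 4]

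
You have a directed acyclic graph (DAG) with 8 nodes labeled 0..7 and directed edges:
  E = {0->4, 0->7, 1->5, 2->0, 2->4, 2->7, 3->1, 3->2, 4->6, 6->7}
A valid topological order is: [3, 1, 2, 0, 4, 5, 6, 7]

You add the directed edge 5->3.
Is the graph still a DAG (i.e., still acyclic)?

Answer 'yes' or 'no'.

Given toposort: [3, 1, 2, 0, 4, 5, 6, 7]
Position of 5: index 5; position of 3: index 0
New edge 5->3: backward (u after v in old order)
Backward edge: old toposort is now invalid. Check if this creates a cycle.
Does 3 already reach 5? Reachable from 3: [0, 1, 2, 3, 4, 5, 6, 7]. YES -> cycle!
Still a DAG? no

Answer: no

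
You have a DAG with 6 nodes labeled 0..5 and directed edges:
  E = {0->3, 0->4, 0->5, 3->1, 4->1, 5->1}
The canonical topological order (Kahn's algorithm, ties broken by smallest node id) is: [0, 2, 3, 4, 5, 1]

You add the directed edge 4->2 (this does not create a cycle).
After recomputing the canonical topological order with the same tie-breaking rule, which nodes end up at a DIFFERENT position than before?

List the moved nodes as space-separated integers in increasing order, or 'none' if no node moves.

Old toposort: [0, 2, 3, 4, 5, 1]
Added edge 4->2
Recompute Kahn (smallest-id tiebreak):
  initial in-degrees: [0, 3, 1, 1, 1, 1]
  ready (indeg=0): [0]
  pop 0: indeg[3]->0; indeg[4]->0; indeg[5]->0 | ready=[3, 4, 5] | order so far=[0]
  pop 3: indeg[1]->2 | ready=[4, 5] | order so far=[0, 3]
  pop 4: indeg[1]->1; indeg[2]->0 | ready=[2, 5] | order so far=[0, 3, 4]
  pop 2: no out-edges | ready=[5] | order so far=[0, 3, 4, 2]
  pop 5: indeg[1]->0 | ready=[1] | order so far=[0, 3, 4, 2, 5]
  pop 1: no out-edges | ready=[] | order so far=[0, 3, 4, 2, 5, 1]
New canonical toposort: [0, 3, 4, 2, 5, 1]
Compare positions:
  Node 0: index 0 -> 0 (same)
  Node 1: index 5 -> 5 (same)
  Node 2: index 1 -> 3 (moved)
  Node 3: index 2 -> 1 (moved)
  Node 4: index 3 -> 2 (moved)
  Node 5: index 4 -> 4 (same)
Nodes that changed position: 2 3 4

Answer: 2 3 4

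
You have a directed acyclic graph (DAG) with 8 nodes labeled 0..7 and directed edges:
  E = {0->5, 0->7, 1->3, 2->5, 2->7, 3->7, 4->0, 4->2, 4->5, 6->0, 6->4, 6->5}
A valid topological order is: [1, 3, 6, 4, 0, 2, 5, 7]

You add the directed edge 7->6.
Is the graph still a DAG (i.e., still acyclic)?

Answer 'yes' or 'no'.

Answer: no

Derivation:
Given toposort: [1, 3, 6, 4, 0, 2, 5, 7]
Position of 7: index 7; position of 6: index 2
New edge 7->6: backward (u after v in old order)
Backward edge: old toposort is now invalid. Check if this creates a cycle.
Does 6 already reach 7? Reachable from 6: [0, 2, 4, 5, 6, 7]. YES -> cycle!
Still a DAG? no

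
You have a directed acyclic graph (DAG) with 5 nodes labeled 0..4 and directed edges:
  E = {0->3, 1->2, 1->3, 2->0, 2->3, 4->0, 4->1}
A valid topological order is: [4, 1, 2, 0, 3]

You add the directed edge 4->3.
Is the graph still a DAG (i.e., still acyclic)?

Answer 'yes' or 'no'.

Answer: yes

Derivation:
Given toposort: [4, 1, 2, 0, 3]
Position of 4: index 0; position of 3: index 4
New edge 4->3: forward
Forward edge: respects the existing order. Still a DAG, same toposort still valid.
Still a DAG? yes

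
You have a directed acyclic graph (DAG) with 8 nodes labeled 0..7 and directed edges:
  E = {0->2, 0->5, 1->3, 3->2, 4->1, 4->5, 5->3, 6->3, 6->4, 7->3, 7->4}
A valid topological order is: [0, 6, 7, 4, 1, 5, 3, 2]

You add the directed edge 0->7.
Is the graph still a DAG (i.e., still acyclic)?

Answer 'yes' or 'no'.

Answer: yes

Derivation:
Given toposort: [0, 6, 7, 4, 1, 5, 3, 2]
Position of 0: index 0; position of 7: index 2
New edge 0->7: forward
Forward edge: respects the existing order. Still a DAG, same toposort still valid.
Still a DAG? yes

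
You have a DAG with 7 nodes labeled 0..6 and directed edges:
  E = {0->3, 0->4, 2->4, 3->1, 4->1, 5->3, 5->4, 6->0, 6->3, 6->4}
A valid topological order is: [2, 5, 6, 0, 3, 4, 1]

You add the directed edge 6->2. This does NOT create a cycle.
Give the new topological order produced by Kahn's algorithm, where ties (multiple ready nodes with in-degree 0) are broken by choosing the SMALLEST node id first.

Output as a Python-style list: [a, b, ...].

Old toposort: [2, 5, 6, 0, 3, 4, 1]
Added edge: 6->2
Position of 6 (2) > position of 2 (0). Must reorder: 6 must now come before 2.
Run Kahn's algorithm (break ties by smallest node id):
  initial in-degrees: [1, 2, 1, 3, 4, 0, 0]
  ready (indeg=0): [5, 6]
  pop 5: indeg[3]->2; indeg[4]->3 | ready=[6] | order so far=[5]
  pop 6: indeg[0]->0; indeg[2]->0; indeg[3]->1; indeg[4]->2 | ready=[0, 2] | order so far=[5, 6]
  pop 0: indeg[3]->0; indeg[4]->1 | ready=[2, 3] | order so far=[5, 6, 0]
  pop 2: indeg[4]->0 | ready=[3, 4] | order so far=[5, 6, 0, 2]
  pop 3: indeg[1]->1 | ready=[4] | order so far=[5, 6, 0, 2, 3]
  pop 4: indeg[1]->0 | ready=[1] | order so far=[5, 6, 0, 2, 3, 4]
  pop 1: no out-edges | ready=[] | order so far=[5, 6, 0, 2, 3, 4, 1]
  Result: [5, 6, 0, 2, 3, 4, 1]

Answer: [5, 6, 0, 2, 3, 4, 1]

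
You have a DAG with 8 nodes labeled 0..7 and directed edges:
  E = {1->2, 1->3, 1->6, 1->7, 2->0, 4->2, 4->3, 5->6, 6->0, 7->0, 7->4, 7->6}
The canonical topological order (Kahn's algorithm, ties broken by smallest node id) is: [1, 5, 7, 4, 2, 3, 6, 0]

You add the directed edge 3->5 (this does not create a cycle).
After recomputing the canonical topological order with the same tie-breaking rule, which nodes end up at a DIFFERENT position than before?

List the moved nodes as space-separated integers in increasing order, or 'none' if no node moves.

Answer: 2 3 4 5 7

Derivation:
Old toposort: [1, 5, 7, 4, 2, 3, 6, 0]
Added edge 3->5
Recompute Kahn (smallest-id tiebreak):
  initial in-degrees: [3, 0, 2, 2, 1, 1, 3, 1]
  ready (indeg=0): [1]
  pop 1: indeg[2]->1; indeg[3]->1; indeg[6]->2; indeg[7]->0 | ready=[7] | order so far=[1]
  pop 7: indeg[0]->2; indeg[4]->0; indeg[6]->1 | ready=[4] | order so far=[1, 7]
  pop 4: indeg[2]->0; indeg[3]->0 | ready=[2, 3] | order so far=[1, 7, 4]
  pop 2: indeg[0]->1 | ready=[3] | order so far=[1, 7, 4, 2]
  pop 3: indeg[5]->0 | ready=[5] | order so far=[1, 7, 4, 2, 3]
  pop 5: indeg[6]->0 | ready=[6] | order so far=[1, 7, 4, 2, 3, 5]
  pop 6: indeg[0]->0 | ready=[0] | order so far=[1, 7, 4, 2, 3, 5, 6]
  pop 0: no out-edges | ready=[] | order so far=[1, 7, 4, 2, 3, 5, 6, 0]
New canonical toposort: [1, 7, 4, 2, 3, 5, 6, 0]
Compare positions:
  Node 0: index 7 -> 7 (same)
  Node 1: index 0 -> 0 (same)
  Node 2: index 4 -> 3 (moved)
  Node 3: index 5 -> 4 (moved)
  Node 4: index 3 -> 2 (moved)
  Node 5: index 1 -> 5 (moved)
  Node 6: index 6 -> 6 (same)
  Node 7: index 2 -> 1 (moved)
Nodes that changed position: 2 3 4 5 7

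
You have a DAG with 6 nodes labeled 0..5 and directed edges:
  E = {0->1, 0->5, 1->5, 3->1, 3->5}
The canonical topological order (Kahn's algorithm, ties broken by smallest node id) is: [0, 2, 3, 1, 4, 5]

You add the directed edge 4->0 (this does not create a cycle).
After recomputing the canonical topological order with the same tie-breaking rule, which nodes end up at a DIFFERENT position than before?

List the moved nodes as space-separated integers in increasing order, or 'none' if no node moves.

Answer: 0 1 2 3 4

Derivation:
Old toposort: [0, 2, 3, 1, 4, 5]
Added edge 4->0
Recompute Kahn (smallest-id tiebreak):
  initial in-degrees: [1, 2, 0, 0, 0, 3]
  ready (indeg=0): [2, 3, 4]
  pop 2: no out-edges | ready=[3, 4] | order so far=[2]
  pop 3: indeg[1]->1; indeg[5]->2 | ready=[4] | order so far=[2, 3]
  pop 4: indeg[0]->0 | ready=[0] | order so far=[2, 3, 4]
  pop 0: indeg[1]->0; indeg[5]->1 | ready=[1] | order so far=[2, 3, 4, 0]
  pop 1: indeg[5]->0 | ready=[5] | order so far=[2, 3, 4, 0, 1]
  pop 5: no out-edges | ready=[] | order so far=[2, 3, 4, 0, 1, 5]
New canonical toposort: [2, 3, 4, 0, 1, 5]
Compare positions:
  Node 0: index 0 -> 3 (moved)
  Node 1: index 3 -> 4 (moved)
  Node 2: index 1 -> 0 (moved)
  Node 3: index 2 -> 1 (moved)
  Node 4: index 4 -> 2 (moved)
  Node 5: index 5 -> 5 (same)
Nodes that changed position: 0 1 2 3 4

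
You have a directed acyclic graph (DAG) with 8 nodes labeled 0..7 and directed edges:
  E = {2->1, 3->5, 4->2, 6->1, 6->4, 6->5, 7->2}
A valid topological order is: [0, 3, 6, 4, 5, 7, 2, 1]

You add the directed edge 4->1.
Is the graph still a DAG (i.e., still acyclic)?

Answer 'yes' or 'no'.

Answer: yes

Derivation:
Given toposort: [0, 3, 6, 4, 5, 7, 2, 1]
Position of 4: index 3; position of 1: index 7
New edge 4->1: forward
Forward edge: respects the existing order. Still a DAG, same toposort still valid.
Still a DAG? yes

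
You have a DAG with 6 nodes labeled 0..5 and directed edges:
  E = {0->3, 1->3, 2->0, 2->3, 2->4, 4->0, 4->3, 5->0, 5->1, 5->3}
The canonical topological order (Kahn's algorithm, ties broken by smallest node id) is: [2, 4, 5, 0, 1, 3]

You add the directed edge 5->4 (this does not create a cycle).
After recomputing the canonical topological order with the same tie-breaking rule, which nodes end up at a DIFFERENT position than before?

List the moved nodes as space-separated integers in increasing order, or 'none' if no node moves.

Answer: 0 1 4 5

Derivation:
Old toposort: [2, 4, 5, 0, 1, 3]
Added edge 5->4
Recompute Kahn (smallest-id tiebreak):
  initial in-degrees: [3, 1, 0, 5, 2, 0]
  ready (indeg=0): [2, 5]
  pop 2: indeg[0]->2; indeg[3]->4; indeg[4]->1 | ready=[5] | order so far=[2]
  pop 5: indeg[0]->1; indeg[1]->0; indeg[3]->3; indeg[4]->0 | ready=[1, 4] | order so far=[2, 5]
  pop 1: indeg[3]->2 | ready=[4] | order so far=[2, 5, 1]
  pop 4: indeg[0]->0; indeg[3]->1 | ready=[0] | order so far=[2, 5, 1, 4]
  pop 0: indeg[3]->0 | ready=[3] | order so far=[2, 5, 1, 4, 0]
  pop 3: no out-edges | ready=[] | order so far=[2, 5, 1, 4, 0, 3]
New canonical toposort: [2, 5, 1, 4, 0, 3]
Compare positions:
  Node 0: index 3 -> 4 (moved)
  Node 1: index 4 -> 2 (moved)
  Node 2: index 0 -> 0 (same)
  Node 3: index 5 -> 5 (same)
  Node 4: index 1 -> 3 (moved)
  Node 5: index 2 -> 1 (moved)
Nodes that changed position: 0 1 4 5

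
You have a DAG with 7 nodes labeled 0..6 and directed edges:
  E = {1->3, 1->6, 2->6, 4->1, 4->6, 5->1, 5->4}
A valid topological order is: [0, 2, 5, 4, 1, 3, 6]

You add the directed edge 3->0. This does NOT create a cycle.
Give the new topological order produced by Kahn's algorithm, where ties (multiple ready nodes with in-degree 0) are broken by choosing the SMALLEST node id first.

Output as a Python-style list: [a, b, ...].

Old toposort: [0, 2, 5, 4, 1, 3, 6]
Added edge: 3->0
Position of 3 (5) > position of 0 (0). Must reorder: 3 must now come before 0.
Run Kahn's algorithm (break ties by smallest node id):
  initial in-degrees: [1, 2, 0, 1, 1, 0, 3]
  ready (indeg=0): [2, 5]
  pop 2: indeg[6]->2 | ready=[5] | order so far=[2]
  pop 5: indeg[1]->1; indeg[4]->0 | ready=[4] | order so far=[2, 5]
  pop 4: indeg[1]->0; indeg[6]->1 | ready=[1] | order so far=[2, 5, 4]
  pop 1: indeg[3]->0; indeg[6]->0 | ready=[3, 6] | order so far=[2, 5, 4, 1]
  pop 3: indeg[0]->0 | ready=[0, 6] | order so far=[2, 5, 4, 1, 3]
  pop 0: no out-edges | ready=[6] | order so far=[2, 5, 4, 1, 3, 0]
  pop 6: no out-edges | ready=[] | order so far=[2, 5, 4, 1, 3, 0, 6]
  Result: [2, 5, 4, 1, 3, 0, 6]

Answer: [2, 5, 4, 1, 3, 0, 6]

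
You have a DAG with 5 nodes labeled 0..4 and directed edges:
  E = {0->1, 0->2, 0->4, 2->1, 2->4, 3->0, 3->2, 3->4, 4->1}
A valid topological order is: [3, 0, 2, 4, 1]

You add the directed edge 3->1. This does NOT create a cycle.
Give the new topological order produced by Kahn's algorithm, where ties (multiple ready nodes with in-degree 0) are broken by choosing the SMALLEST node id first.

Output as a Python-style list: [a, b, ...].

Old toposort: [3, 0, 2, 4, 1]
Added edge: 3->1
Position of 3 (0) < position of 1 (4). Old order still valid.
Run Kahn's algorithm (break ties by smallest node id):
  initial in-degrees: [1, 4, 2, 0, 3]
  ready (indeg=0): [3]
  pop 3: indeg[0]->0; indeg[1]->3; indeg[2]->1; indeg[4]->2 | ready=[0] | order so far=[3]
  pop 0: indeg[1]->2; indeg[2]->0; indeg[4]->1 | ready=[2] | order so far=[3, 0]
  pop 2: indeg[1]->1; indeg[4]->0 | ready=[4] | order so far=[3, 0, 2]
  pop 4: indeg[1]->0 | ready=[1] | order so far=[3, 0, 2, 4]
  pop 1: no out-edges | ready=[] | order so far=[3, 0, 2, 4, 1]
  Result: [3, 0, 2, 4, 1]

Answer: [3, 0, 2, 4, 1]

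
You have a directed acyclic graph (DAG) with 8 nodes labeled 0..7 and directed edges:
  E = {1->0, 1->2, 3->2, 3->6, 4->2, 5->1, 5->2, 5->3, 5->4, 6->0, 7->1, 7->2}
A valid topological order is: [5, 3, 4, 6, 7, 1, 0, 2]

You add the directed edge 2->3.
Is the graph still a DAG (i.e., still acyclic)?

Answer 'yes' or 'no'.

Answer: no

Derivation:
Given toposort: [5, 3, 4, 6, 7, 1, 0, 2]
Position of 2: index 7; position of 3: index 1
New edge 2->3: backward (u after v in old order)
Backward edge: old toposort is now invalid. Check if this creates a cycle.
Does 3 already reach 2? Reachable from 3: [0, 2, 3, 6]. YES -> cycle!
Still a DAG? no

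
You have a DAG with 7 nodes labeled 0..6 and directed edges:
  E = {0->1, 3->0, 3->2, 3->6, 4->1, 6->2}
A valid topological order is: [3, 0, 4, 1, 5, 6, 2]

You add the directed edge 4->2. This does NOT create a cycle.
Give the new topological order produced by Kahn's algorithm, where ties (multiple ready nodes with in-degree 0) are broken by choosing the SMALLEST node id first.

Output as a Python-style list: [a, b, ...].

Old toposort: [3, 0, 4, 1, 5, 6, 2]
Added edge: 4->2
Position of 4 (2) < position of 2 (6). Old order still valid.
Run Kahn's algorithm (break ties by smallest node id):
  initial in-degrees: [1, 2, 3, 0, 0, 0, 1]
  ready (indeg=0): [3, 4, 5]
  pop 3: indeg[0]->0; indeg[2]->2; indeg[6]->0 | ready=[0, 4, 5, 6] | order so far=[3]
  pop 0: indeg[1]->1 | ready=[4, 5, 6] | order so far=[3, 0]
  pop 4: indeg[1]->0; indeg[2]->1 | ready=[1, 5, 6] | order so far=[3, 0, 4]
  pop 1: no out-edges | ready=[5, 6] | order so far=[3, 0, 4, 1]
  pop 5: no out-edges | ready=[6] | order so far=[3, 0, 4, 1, 5]
  pop 6: indeg[2]->0 | ready=[2] | order so far=[3, 0, 4, 1, 5, 6]
  pop 2: no out-edges | ready=[] | order so far=[3, 0, 4, 1, 5, 6, 2]
  Result: [3, 0, 4, 1, 5, 6, 2]

Answer: [3, 0, 4, 1, 5, 6, 2]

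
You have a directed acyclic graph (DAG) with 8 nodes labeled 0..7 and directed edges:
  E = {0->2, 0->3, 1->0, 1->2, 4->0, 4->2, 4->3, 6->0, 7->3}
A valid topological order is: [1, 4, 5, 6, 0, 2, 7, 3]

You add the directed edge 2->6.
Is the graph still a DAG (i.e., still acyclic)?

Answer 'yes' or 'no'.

Given toposort: [1, 4, 5, 6, 0, 2, 7, 3]
Position of 2: index 5; position of 6: index 3
New edge 2->6: backward (u after v in old order)
Backward edge: old toposort is now invalid. Check if this creates a cycle.
Does 6 already reach 2? Reachable from 6: [0, 2, 3, 6]. YES -> cycle!
Still a DAG? no

Answer: no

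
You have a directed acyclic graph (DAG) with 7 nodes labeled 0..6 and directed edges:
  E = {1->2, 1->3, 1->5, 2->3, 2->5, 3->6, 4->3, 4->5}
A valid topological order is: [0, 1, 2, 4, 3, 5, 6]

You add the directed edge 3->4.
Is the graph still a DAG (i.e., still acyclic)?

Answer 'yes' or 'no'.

Given toposort: [0, 1, 2, 4, 3, 5, 6]
Position of 3: index 4; position of 4: index 3
New edge 3->4: backward (u after v in old order)
Backward edge: old toposort is now invalid. Check if this creates a cycle.
Does 4 already reach 3? Reachable from 4: [3, 4, 5, 6]. YES -> cycle!
Still a DAG? no

Answer: no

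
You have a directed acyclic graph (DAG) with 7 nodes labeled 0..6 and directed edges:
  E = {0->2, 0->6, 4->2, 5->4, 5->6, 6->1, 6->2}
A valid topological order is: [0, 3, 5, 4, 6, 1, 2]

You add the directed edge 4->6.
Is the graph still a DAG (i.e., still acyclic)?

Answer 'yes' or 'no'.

Given toposort: [0, 3, 5, 4, 6, 1, 2]
Position of 4: index 3; position of 6: index 4
New edge 4->6: forward
Forward edge: respects the existing order. Still a DAG, same toposort still valid.
Still a DAG? yes

Answer: yes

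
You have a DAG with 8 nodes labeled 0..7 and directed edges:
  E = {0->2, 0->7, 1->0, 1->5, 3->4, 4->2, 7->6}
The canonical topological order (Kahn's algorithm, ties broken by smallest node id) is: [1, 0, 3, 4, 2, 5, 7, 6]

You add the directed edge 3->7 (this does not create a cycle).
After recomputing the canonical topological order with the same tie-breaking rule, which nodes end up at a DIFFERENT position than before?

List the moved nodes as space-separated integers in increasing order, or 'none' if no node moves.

Old toposort: [1, 0, 3, 4, 2, 5, 7, 6]
Added edge 3->7
Recompute Kahn (smallest-id tiebreak):
  initial in-degrees: [1, 0, 2, 0, 1, 1, 1, 2]
  ready (indeg=0): [1, 3]
  pop 1: indeg[0]->0; indeg[5]->0 | ready=[0, 3, 5] | order so far=[1]
  pop 0: indeg[2]->1; indeg[7]->1 | ready=[3, 5] | order so far=[1, 0]
  pop 3: indeg[4]->0; indeg[7]->0 | ready=[4, 5, 7] | order so far=[1, 0, 3]
  pop 4: indeg[2]->0 | ready=[2, 5, 7] | order so far=[1, 0, 3, 4]
  pop 2: no out-edges | ready=[5, 7] | order so far=[1, 0, 3, 4, 2]
  pop 5: no out-edges | ready=[7] | order so far=[1, 0, 3, 4, 2, 5]
  pop 7: indeg[6]->0 | ready=[6] | order so far=[1, 0, 3, 4, 2, 5, 7]
  pop 6: no out-edges | ready=[] | order so far=[1, 0, 3, 4, 2, 5, 7, 6]
New canonical toposort: [1, 0, 3, 4, 2, 5, 7, 6]
Compare positions:
  Node 0: index 1 -> 1 (same)
  Node 1: index 0 -> 0 (same)
  Node 2: index 4 -> 4 (same)
  Node 3: index 2 -> 2 (same)
  Node 4: index 3 -> 3 (same)
  Node 5: index 5 -> 5 (same)
  Node 6: index 7 -> 7 (same)
  Node 7: index 6 -> 6 (same)
Nodes that changed position: none

Answer: none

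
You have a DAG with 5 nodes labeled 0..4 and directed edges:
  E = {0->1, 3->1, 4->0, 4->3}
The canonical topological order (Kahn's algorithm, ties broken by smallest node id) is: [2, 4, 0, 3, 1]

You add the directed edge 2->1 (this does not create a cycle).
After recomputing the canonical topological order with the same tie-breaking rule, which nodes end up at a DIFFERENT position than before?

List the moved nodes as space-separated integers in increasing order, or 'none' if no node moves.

Answer: none

Derivation:
Old toposort: [2, 4, 0, 3, 1]
Added edge 2->1
Recompute Kahn (smallest-id tiebreak):
  initial in-degrees: [1, 3, 0, 1, 0]
  ready (indeg=0): [2, 4]
  pop 2: indeg[1]->2 | ready=[4] | order so far=[2]
  pop 4: indeg[0]->0; indeg[3]->0 | ready=[0, 3] | order so far=[2, 4]
  pop 0: indeg[1]->1 | ready=[3] | order so far=[2, 4, 0]
  pop 3: indeg[1]->0 | ready=[1] | order so far=[2, 4, 0, 3]
  pop 1: no out-edges | ready=[] | order so far=[2, 4, 0, 3, 1]
New canonical toposort: [2, 4, 0, 3, 1]
Compare positions:
  Node 0: index 2 -> 2 (same)
  Node 1: index 4 -> 4 (same)
  Node 2: index 0 -> 0 (same)
  Node 3: index 3 -> 3 (same)
  Node 4: index 1 -> 1 (same)
Nodes that changed position: none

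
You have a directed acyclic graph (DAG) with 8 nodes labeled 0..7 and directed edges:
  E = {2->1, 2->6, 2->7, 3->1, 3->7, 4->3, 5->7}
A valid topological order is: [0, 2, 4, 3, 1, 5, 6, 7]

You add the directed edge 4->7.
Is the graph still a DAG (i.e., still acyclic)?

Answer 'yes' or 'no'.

Given toposort: [0, 2, 4, 3, 1, 5, 6, 7]
Position of 4: index 2; position of 7: index 7
New edge 4->7: forward
Forward edge: respects the existing order. Still a DAG, same toposort still valid.
Still a DAG? yes

Answer: yes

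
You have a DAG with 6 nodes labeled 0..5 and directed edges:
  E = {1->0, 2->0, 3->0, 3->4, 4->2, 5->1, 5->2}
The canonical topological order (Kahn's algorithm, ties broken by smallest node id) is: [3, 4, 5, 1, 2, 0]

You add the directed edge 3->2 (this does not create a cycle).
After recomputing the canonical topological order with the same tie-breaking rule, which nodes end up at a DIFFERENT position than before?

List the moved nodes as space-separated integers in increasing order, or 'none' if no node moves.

Old toposort: [3, 4, 5, 1, 2, 0]
Added edge 3->2
Recompute Kahn (smallest-id tiebreak):
  initial in-degrees: [3, 1, 3, 0, 1, 0]
  ready (indeg=0): [3, 5]
  pop 3: indeg[0]->2; indeg[2]->2; indeg[4]->0 | ready=[4, 5] | order so far=[3]
  pop 4: indeg[2]->1 | ready=[5] | order so far=[3, 4]
  pop 5: indeg[1]->0; indeg[2]->0 | ready=[1, 2] | order so far=[3, 4, 5]
  pop 1: indeg[0]->1 | ready=[2] | order so far=[3, 4, 5, 1]
  pop 2: indeg[0]->0 | ready=[0] | order so far=[3, 4, 5, 1, 2]
  pop 0: no out-edges | ready=[] | order so far=[3, 4, 5, 1, 2, 0]
New canonical toposort: [3, 4, 5, 1, 2, 0]
Compare positions:
  Node 0: index 5 -> 5 (same)
  Node 1: index 3 -> 3 (same)
  Node 2: index 4 -> 4 (same)
  Node 3: index 0 -> 0 (same)
  Node 4: index 1 -> 1 (same)
  Node 5: index 2 -> 2 (same)
Nodes that changed position: none

Answer: none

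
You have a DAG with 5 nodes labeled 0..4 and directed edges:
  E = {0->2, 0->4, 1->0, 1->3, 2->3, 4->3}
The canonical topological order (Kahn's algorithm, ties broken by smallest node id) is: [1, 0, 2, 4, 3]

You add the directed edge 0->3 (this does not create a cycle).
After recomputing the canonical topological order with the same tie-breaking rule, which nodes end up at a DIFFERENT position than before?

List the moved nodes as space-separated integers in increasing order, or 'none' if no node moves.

Old toposort: [1, 0, 2, 4, 3]
Added edge 0->3
Recompute Kahn (smallest-id tiebreak):
  initial in-degrees: [1, 0, 1, 4, 1]
  ready (indeg=0): [1]
  pop 1: indeg[0]->0; indeg[3]->3 | ready=[0] | order so far=[1]
  pop 0: indeg[2]->0; indeg[3]->2; indeg[4]->0 | ready=[2, 4] | order so far=[1, 0]
  pop 2: indeg[3]->1 | ready=[4] | order so far=[1, 0, 2]
  pop 4: indeg[3]->0 | ready=[3] | order so far=[1, 0, 2, 4]
  pop 3: no out-edges | ready=[] | order so far=[1, 0, 2, 4, 3]
New canonical toposort: [1, 0, 2, 4, 3]
Compare positions:
  Node 0: index 1 -> 1 (same)
  Node 1: index 0 -> 0 (same)
  Node 2: index 2 -> 2 (same)
  Node 3: index 4 -> 4 (same)
  Node 4: index 3 -> 3 (same)
Nodes that changed position: none

Answer: none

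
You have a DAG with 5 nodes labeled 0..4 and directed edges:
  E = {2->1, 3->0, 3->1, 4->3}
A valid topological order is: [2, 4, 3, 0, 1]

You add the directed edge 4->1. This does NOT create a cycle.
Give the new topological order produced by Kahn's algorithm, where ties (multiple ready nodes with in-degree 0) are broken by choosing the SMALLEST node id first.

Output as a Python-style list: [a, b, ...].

Old toposort: [2, 4, 3, 0, 1]
Added edge: 4->1
Position of 4 (1) < position of 1 (4). Old order still valid.
Run Kahn's algorithm (break ties by smallest node id):
  initial in-degrees: [1, 3, 0, 1, 0]
  ready (indeg=0): [2, 4]
  pop 2: indeg[1]->2 | ready=[4] | order so far=[2]
  pop 4: indeg[1]->1; indeg[3]->0 | ready=[3] | order so far=[2, 4]
  pop 3: indeg[0]->0; indeg[1]->0 | ready=[0, 1] | order so far=[2, 4, 3]
  pop 0: no out-edges | ready=[1] | order so far=[2, 4, 3, 0]
  pop 1: no out-edges | ready=[] | order so far=[2, 4, 3, 0, 1]
  Result: [2, 4, 3, 0, 1]

Answer: [2, 4, 3, 0, 1]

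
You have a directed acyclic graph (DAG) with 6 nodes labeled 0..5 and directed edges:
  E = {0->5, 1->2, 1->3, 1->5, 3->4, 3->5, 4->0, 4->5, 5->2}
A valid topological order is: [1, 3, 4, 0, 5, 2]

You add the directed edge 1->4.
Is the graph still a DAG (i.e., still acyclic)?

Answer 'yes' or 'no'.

Given toposort: [1, 3, 4, 0, 5, 2]
Position of 1: index 0; position of 4: index 2
New edge 1->4: forward
Forward edge: respects the existing order. Still a DAG, same toposort still valid.
Still a DAG? yes

Answer: yes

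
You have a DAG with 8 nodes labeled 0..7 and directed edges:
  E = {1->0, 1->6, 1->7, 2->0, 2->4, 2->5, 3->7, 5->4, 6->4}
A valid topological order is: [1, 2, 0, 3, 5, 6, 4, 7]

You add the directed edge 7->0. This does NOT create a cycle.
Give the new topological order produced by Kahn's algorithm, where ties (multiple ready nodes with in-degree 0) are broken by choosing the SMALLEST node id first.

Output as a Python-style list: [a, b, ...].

Old toposort: [1, 2, 0, 3, 5, 6, 4, 7]
Added edge: 7->0
Position of 7 (7) > position of 0 (2). Must reorder: 7 must now come before 0.
Run Kahn's algorithm (break ties by smallest node id):
  initial in-degrees: [3, 0, 0, 0, 3, 1, 1, 2]
  ready (indeg=0): [1, 2, 3]
  pop 1: indeg[0]->2; indeg[6]->0; indeg[7]->1 | ready=[2, 3, 6] | order so far=[1]
  pop 2: indeg[0]->1; indeg[4]->2; indeg[5]->0 | ready=[3, 5, 6] | order so far=[1, 2]
  pop 3: indeg[7]->0 | ready=[5, 6, 7] | order so far=[1, 2, 3]
  pop 5: indeg[4]->1 | ready=[6, 7] | order so far=[1, 2, 3, 5]
  pop 6: indeg[4]->0 | ready=[4, 7] | order so far=[1, 2, 3, 5, 6]
  pop 4: no out-edges | ready=[7] | order so far=[1, 2, 3, 5, 6, 4]
  pop 7: indeg[0]->0 | ready=[0] | order so far=[1, 2, 3, 5, 6, 4, 7]
  pop 0: no out-edges | ready=[] | order so far=[1, 2, 3, 5, 6, 4, 7, 0]
  Result: [1, 2, 3, 5, 6, 4, 7, 0]

Answer: [1, 2, 3, 5, 6, 4, 7, 0]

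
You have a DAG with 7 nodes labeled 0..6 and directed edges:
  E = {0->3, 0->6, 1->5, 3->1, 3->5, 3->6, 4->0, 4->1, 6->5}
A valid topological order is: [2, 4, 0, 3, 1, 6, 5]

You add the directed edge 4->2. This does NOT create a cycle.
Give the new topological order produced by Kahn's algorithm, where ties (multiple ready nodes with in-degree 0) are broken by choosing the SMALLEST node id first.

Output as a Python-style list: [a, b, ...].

Old toposort: [2, 4, 0, 3, 1, 6, 5]
Added edge: 4->2
Position of 4 (1) > position of 2 (0). Must reorder: 4 must now come before 2.
Run Kahn's algorithm (break ties by smallest node id):
  initial in-degrees: [1, 2, 1, 1, 0, 3, 2]
  ready (indeg=0): [4]
  pop 4: indeg[0]->0; indeg[1]->1; indeg[2]->0 | ready=[0, 2] | order so far=[4]
  pop 0: indeg[3]->0; indeg[6]->1 | ready=[2, 3] | order so far=[4, 0]
  pop 2: no out-edges | ready=[3] | order so far=[4, 0, 2]
  pop 3: indeg[1]->0; indeg[5]->2; indeg[6]->0 | ready=[1, 6] | order so far=[4, 0, 2, 3]
  pop 1: indeg[5]->1 | ready=[6] | order so far=[4, 0, 2, 3, 1]
  pop 6: indeg[5]->0 | ready=[5] | order so far=[4, 0, 2, 3, 1, 6]
  pop 5: no out-edges | ready=[] | order so far=[4, 0, 2, 3, 1, 6, 5]
  Result: [4, 0, 2, 3, 1, 6, 5]

Answer: [4, 0, 2, 3, 1, 6, 5]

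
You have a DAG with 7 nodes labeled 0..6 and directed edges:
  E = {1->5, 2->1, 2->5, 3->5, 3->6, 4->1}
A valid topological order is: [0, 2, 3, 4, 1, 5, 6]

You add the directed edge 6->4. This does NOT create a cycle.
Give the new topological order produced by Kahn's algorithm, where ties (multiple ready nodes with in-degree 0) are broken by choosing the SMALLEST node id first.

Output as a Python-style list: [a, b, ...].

Old toposort: [0, 2, 3, 4, 1, 5, 6]
Added edge: 6->4
Position of 6 (6) > position of 4 (3). Must reorder: 6 must now come before 4.
Run Kahn's algorithm (break ties by smallest node id):
  initial in-degrees: [0, 2, 0, 0, 1, 3, 1]
  ready (indeg=0): [0, 2, 3]
  pop 0: no out-edges | ready=[2, 3] | order so far=[0]
  pop 2: indeg[1]->1; indeg[5]->2 | ready=[3] | order so far=[0, 2]
  pop 3: indeg[5]->1; indeg[6]->0 | ready=[6] | order so far=[0, 2, 3]
  pop 6: indeg[4]->0 | ready=[4] | order so far=[0, 2, 3, 6]
  pop 4: indeg[1]->0 | ready=[1] | order so far=[0, 2, 3, 6, 4]
  pop 1: indeg[5]->0 | ready=[5] | order so far=[0, 2, 3, 6, 4, 1]
  pop 5: no out-edges | ready=[] | order so far=[0, 2, 3, 6, 4, 1, 5]
  Result: [0, 2, 3, 6, 4, 1, 5]

Answer: [0, 2, 3, 6, 4, 1, 5]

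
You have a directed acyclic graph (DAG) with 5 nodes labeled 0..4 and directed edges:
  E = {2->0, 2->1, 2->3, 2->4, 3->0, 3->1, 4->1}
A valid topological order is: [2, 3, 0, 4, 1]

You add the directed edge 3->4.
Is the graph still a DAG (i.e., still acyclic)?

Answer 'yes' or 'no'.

Answer: yes

Derivation:
Given toposort: [2, 3, 0, 4, 1]
Position of 3: index 1; position of 4: index 3
New edge 3->4: forward
Forward edge: respects the existing order. Still a DAG, same toposort still valid.
Still a DAG? yes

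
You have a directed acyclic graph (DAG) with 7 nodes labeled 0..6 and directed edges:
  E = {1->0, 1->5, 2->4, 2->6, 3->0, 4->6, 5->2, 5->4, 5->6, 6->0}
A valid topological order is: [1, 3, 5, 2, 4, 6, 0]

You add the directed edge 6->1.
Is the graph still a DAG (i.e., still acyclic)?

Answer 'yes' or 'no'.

Answer: no

Derivation:
Given toposort: [1, 3, 5, 2, 4, 6, 0]
Position of 6: index 5; position of 1: index 0
New edge 6->1: backward (u after v in old order)
Backward edge: old toposort is now invalid. Check if this creates a cycle.
Does 1 already reach 6? Reachable from 1: [0, 1, 2, 4, 5, 6]. YES -> cycle!
Still a DAG? no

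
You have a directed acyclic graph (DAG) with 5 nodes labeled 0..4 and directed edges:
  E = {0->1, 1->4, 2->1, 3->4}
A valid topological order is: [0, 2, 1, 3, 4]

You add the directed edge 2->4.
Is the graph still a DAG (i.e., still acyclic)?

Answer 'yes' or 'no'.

Answer: yes

Derivation:
Given toposort: [0, 2, 1, 3, 4]
Position of 2: index 1; position of 4: index 4
New edge 2->4: forward
Forward edge: respects the existing order. Still a DAG, same toposort still valid.
Still a DAG? yes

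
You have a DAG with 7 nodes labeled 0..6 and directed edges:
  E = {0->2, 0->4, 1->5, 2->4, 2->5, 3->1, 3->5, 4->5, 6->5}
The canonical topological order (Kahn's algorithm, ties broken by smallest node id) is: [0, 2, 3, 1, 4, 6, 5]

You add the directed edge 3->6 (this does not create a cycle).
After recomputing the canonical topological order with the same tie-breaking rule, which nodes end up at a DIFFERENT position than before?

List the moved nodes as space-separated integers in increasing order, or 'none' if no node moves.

Answer: none

Derivation:
Old toposort: [0, 2, 3, 1, 4, 6, 5]
Added edge 3->6
Recompute Kahn (smallest-id tiebreak):
  initial in-degrees: [0, 1, 1, 0, 2, 5, 1]
  ready (indeg=0): [0, 3]
  pop 0: indeg[2]->0; indeg[4]->1 | ready=[2, 3] | order so far=[0]
  pop 2: indeg[4]->0; indeg[5]->4 | ready=[3, 4] | order so far=[0, 2]
  pop 3: indeg[1]->0; indeg[5]->3; indeg[6]->0 | ready=[1, 4, 6] | order so far=[0, 2, 3]
  pop 1: indeg[5]->2 | ready=[4, 6] | order so far=[0, 2, 3, 1]
  pop 4: indeg[5]->1 | ready=[6] | order so far=[0, 2, 3, 1, 4]
  pop 6: indeg[5]->0 | ready=[5] | order so far=[0, 2, 3, 1, 4, 6]
  pop 5: no out-edges | ready=[] | order so far=[0, 2, 3, 1, 4, 6, 5]
New canonical toposort: [0, 2, 3, 1, 4, 6, 5]
Compare positions:
  Node 0: index 0 -> 0 (same)
  Node 1: index 3 -> 3 (same)
  Node 2: index 1 -> 1 (same)
  Node 3: index 2 -> 2 (same)
  Node 4: index 4 -> 4 (same)
  Node 5: index 6 -> 6 (same)
  Node 6: index 5 -> 5 (same)
Nodes that changed position: none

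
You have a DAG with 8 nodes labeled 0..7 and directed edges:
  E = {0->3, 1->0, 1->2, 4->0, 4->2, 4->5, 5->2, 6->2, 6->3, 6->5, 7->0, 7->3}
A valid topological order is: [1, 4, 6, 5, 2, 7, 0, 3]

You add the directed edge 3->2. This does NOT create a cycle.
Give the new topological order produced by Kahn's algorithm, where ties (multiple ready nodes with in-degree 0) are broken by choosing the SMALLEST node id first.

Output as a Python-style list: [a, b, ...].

Old toposort: [1, 4, 6, 5, 2, 7, 0, 3]
Added edge: 3->2
Position of 3 (7) > position of 2 (4). Must reorder: 3 must now come before 2.
Run Kahn's algorithm (break ties by smallest node id):
  initial in-degrees: [3, 0, 5, 3, 0, 2, 0, 0]
  ready (indeg=0): [1, 4, 6, 7]
  pop 1: indeg[0]->2; indeg[2]->4 | ready=[4, 6, 7] | order so far=[1]
  pop 4: indeg[0]->1; indeg[2]->3; indeg[5]->1 | ready=[6, 7] | order so far=[1, 4]
  pop 6: indeg[2]->2; indeg[3]->2; indeg[5]->0 | ready=[5, 7] | order so far=[1, 4, 6]
  pop 5: indeg[2]->1 | ready=[7] | order so far=[1, 4, 6, 5]
  pop 7: indeg[0]->0; indeg[3]->1 | ready=[0] | order so far=[1, 4, 6, 5, 7]
  pop 0: indeg[3]->0 | ready=[3] | order so far=[1, 4, 6, 5, 7, 0]
  pop 3: indeg[2]->0 | ready=[2] | order so far=[1, 4, 6, 5, 7, 0, 3]
  pop 2: no out-edges | ready=[] | order so far=[1, 4, 6, 5, 7, 0, 3, 2]
  Result: [1, 4, 6, 5, 7, 0, 3, 2]

Answer: [1, 4, 6, 5, 7, 0, 3, 2]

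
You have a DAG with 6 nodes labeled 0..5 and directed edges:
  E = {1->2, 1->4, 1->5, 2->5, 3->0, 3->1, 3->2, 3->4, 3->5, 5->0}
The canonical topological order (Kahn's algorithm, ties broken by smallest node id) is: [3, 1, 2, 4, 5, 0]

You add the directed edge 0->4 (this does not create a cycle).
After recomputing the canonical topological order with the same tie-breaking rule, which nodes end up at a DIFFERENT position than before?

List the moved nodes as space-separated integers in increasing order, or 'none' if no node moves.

Answer: 0 4 5

Derivation:
Old toposort: [3, 1, 2, 4, 5, 0]
Added edge 0->4
Recompute Kahn (smallest-id tiebreak):
  initial in-degrees: [2, 1, 2, 0, 3, 3]
  ready (indeg=0): [3]
  pop 3: indeg[0]->1; indeg[1]->0; indeg[2]->1; indeg[4]->2; indeg[5]->2 | ready=[1] | order so far=[3]
  pop 1: indeg[2]->0; indeg[4]->1; indeg[5]->1 | ready=[2] | order so far=[3, 1]
  pop 2: indeg[5]->0 | ready=[5] | order so far=[3, 1, 2]
  pop 5: indeg[0]->0 | ready=[0] | order so far=[3, 1, 2, 5]
  pop 0: indeg[4]->0 | ready=[4] | order so far=[3, 1, 2, 5, 0]
  pop 4: no out-edges | ready=[] | order so far=[3, 1, 2, 5, 0, 4]
New canonical toposort: [3, 1, 2, 5, 0, 4]
Compare positions:
  Node 0: index 5 -> 4 (moved)
  Node 1: index 1 -> 1 (same)
  Node 2: index 2 -> 2 (same)
  Node 3: index 0 -> 0 (same)
  Node 4: index 3 -> 5 (moved)
  Node 5: index 4 -> 3 (moved)
Nodes that changed position: 0 4 5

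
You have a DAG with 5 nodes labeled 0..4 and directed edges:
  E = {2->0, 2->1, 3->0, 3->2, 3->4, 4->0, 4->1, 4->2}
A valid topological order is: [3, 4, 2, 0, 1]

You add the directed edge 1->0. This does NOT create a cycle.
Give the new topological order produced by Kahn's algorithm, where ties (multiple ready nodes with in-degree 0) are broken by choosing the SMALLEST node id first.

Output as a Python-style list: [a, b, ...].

Old toposort: [3, 4, 2, 0, 1]
Added edge: 1->0
Position of 1 (4) > position of 0 (3). Must reorder: 1 must now come before 0.
Run Kahn's algorithm (break ties by smallest node id):
  initial in-degrees: [4, 2, 2, 0, 1]
  ready (indeg=0): [3]
  pop 3: indeg[0]->3; indeg[2]->1; indeg[4]->0 | ready=[4] | order so far=[3]
  pop 4: indeg[0]->2; indeg[1]->1; indeg[2]->0 | ready=[2] | order so far=[3, 4]
  pop 2: indeg[0]->1; indeg[1]->0 | ready=[1] | order so far=[3, 4, 2]
  pop 1: indeg[0]->0 | ready=[0] | order so far=[3, 4, 2, 1]
  pop 0: no out-edges | ready=[] | order so far=[3, 4, 2, 1, 0]
  Result: [3, 4, 2, 1, 0]

Answer: [3, 4, 2, 1, 0]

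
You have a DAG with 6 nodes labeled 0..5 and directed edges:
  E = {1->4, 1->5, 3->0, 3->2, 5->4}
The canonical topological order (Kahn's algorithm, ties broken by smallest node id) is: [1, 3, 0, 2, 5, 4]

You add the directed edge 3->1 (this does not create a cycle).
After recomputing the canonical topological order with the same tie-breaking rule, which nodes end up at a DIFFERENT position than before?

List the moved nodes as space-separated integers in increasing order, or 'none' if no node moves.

Old toposort: [1, 3, 0, 2, 5, 4]
Added edge 3->1
Recompute Kahn (smallest-id tiebreak):
  initial in-degrees: [1, 1, 1, 0, 2, 1]
  ready (indeg=0): [3]
  pop 3: indeg[0]->0; indeg[1]->0; indeg[2]->0 | ready=[0, 1, 2] | order so far=[3]
  pop 0: no out-edges | ready=[1, 2] | order so far=[3, 0]
  pop 1: indeg[4]->1; indeg[5]->0 | ready=[2, 5] | order so far=[3, 0, 1]
  pop 2: no out-edges | ready=[5] | order so far=[3, 0, 1, 2]
  pop 5: indeg[4]->0 | ready=[4] | order so far=[3, 0, 1, 2, 5]
  pop 4: no out-edges | ready=[] | order so far=[3, 0, 1, 2, 5, 4]
New canonical toposort: [3, 0, 1, 2, 5, 4]
Compare positions:
  Node 0: index 2 -> 1 (moved)
  Node 1: index 0 -> 2 (moved)
  Node 2: index 3 -> 3 (same)
  Node 3: index 1 -> 0 (moved)
  Node 4: index 5 -> 5 (same)
  Node 5: index 4 -> 4 (same)
Nodes that changed position: 0 1 3

Answer: 0 1 3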